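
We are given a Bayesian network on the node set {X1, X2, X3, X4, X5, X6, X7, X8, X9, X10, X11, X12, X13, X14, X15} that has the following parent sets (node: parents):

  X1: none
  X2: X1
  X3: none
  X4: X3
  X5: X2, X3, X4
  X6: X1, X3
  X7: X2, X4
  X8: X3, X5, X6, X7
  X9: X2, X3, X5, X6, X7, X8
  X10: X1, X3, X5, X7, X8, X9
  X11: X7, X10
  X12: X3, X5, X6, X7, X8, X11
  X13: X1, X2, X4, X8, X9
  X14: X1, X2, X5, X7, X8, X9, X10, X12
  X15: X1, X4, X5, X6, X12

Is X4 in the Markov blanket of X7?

Yes

X4 is a parent of X7.
So X4 ∈ MB(X7).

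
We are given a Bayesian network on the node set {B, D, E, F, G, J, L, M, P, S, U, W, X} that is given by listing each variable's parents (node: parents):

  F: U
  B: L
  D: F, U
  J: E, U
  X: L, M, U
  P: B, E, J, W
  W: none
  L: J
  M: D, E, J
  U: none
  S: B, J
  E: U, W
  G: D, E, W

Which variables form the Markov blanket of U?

{D, E, F, J, L, M, W, X}

Recall MB(v) = parents ∪ children ∪ spouses, where spouses are the other parents of v's children.
Parents of U: none.
U has children D, E, F, J, X.
Other parents of U's children:
  F: —
  E: W
  J: E
  D: F
  X: L, M
MB(U) = {D, E, F, J, L, M, W, X}.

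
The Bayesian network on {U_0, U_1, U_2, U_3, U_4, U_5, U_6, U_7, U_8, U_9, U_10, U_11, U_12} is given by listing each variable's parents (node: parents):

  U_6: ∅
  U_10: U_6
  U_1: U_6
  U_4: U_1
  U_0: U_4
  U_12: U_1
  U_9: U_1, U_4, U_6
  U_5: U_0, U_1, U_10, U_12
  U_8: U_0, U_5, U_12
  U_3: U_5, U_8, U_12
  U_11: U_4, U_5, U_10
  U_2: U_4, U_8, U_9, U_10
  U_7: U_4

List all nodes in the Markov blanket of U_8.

{U_0, U_2, U_3, U_4, U_5, U_9, U_10, U_12}

U_8's parents: U_0, U_5, U_12.
Children of U_8: U_2, U_3.
For each child, the remaining parents (spouses of U_8):
  U_3's other parents are U_5, U_12.
  parents(U_2) \ {U_8} = {U_4, U_9, U_10}.
Taking the union gives {U_0, U_2, U_3, U_4, U_5, U_9, U_10, U_12}.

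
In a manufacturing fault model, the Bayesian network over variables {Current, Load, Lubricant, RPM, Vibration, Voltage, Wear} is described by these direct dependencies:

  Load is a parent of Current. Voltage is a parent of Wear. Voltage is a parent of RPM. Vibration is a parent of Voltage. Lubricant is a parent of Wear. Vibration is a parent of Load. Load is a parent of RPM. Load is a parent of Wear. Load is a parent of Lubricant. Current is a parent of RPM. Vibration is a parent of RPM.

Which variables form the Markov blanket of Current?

{Load, RPM, Vibration, Voltage}

A node's Markov blanket = Pa ∪ Ch ∪ (parents of Ch other than the node itself).
Current's parents: Load.
Ch(Current) = {RPM}.
For each child, the remaining parents (spouses of Current):
  RPM's other parents are Load, Vibration, Voltage.
MB(Current) = {Load, RPM, Vibration, Voltage}.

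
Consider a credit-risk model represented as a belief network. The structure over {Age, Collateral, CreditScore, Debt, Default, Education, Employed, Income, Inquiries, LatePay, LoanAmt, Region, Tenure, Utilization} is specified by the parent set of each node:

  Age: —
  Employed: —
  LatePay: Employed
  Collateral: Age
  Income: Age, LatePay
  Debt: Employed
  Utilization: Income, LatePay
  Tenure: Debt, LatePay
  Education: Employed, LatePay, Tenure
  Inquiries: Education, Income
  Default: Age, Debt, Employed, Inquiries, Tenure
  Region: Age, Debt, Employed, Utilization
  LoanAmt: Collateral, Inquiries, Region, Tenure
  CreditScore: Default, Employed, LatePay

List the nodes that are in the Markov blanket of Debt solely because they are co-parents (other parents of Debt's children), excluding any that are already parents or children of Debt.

{Age, Inquiries, LatePay, Utilization}

Children of Debt: Default, Region, Tenure.
  Tenure's other parent is LatePay.
  parents(Default) \ {Debt} = {Age, Employed, Inquiries, Tenure}.
  parents(Region) \ {Debt} = {Age, Employed, Utilization}.
Excluding nodes already adjacent to Debt (Default, Employed, Region, Tenure), the co-parent-only contribution is {Age, Inquiries, LatePay, Utilization}.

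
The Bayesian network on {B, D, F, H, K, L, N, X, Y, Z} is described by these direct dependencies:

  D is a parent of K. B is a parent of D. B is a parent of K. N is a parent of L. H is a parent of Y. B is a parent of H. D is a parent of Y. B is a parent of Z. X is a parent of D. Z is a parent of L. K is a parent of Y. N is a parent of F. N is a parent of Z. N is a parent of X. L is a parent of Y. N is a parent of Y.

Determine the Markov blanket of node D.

{B, H, K, L, N, X, Y}

Pa(D) = {B, X}.
Ch(D) = {K, Y}.
Co-parents of D (other parents of its children):
  K: B
  Y: H, K, L, N
MB(D) = {B, H, K, L, N, X, Y}.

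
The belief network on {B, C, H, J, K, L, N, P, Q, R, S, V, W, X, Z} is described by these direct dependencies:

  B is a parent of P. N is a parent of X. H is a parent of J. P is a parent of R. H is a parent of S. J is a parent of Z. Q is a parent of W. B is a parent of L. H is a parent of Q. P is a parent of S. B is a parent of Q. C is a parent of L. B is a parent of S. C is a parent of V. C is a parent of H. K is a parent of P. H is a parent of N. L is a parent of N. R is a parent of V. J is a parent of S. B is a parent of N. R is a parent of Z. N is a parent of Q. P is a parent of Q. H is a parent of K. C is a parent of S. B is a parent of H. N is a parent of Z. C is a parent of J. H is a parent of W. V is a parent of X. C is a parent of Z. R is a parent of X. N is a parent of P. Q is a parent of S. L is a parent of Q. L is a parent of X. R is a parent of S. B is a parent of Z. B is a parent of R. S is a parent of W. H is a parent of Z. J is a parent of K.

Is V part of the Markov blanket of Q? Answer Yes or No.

A node's Markov blanket = Pa ∪ Ch ∪ (parents of Ch other than the node itself).
Q's parents: B, H, L, N, P.
Q's children: S, W.
Parents of each child, excluding Q:
  S: B, C, H, J, P, R
  W: H, S
MB(Q) = {B, C, H, J, L, N, P, R, S, W}; V is not in this set.

No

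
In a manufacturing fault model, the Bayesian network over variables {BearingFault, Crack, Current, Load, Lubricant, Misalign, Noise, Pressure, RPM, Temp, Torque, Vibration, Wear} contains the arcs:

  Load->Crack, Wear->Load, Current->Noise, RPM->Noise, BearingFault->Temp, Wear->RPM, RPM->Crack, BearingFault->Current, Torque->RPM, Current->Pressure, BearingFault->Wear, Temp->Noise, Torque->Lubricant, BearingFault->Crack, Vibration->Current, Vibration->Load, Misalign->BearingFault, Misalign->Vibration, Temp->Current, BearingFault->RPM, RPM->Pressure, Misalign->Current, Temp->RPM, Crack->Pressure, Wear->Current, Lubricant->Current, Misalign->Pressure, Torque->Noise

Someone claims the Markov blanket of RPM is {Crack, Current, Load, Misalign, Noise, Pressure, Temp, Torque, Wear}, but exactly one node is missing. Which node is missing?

By definition, MB(RPM) is built from RPM's parents, RPM's children, and the co-parents of RPM.
Pa(RPM) = {BearingFault, Temp, Torque, Wear}.
RPM has children Crack, Noise, Pressure.
For each child, the remaining parents (spouses of RPM):
  Crack's other parents are BearingFault, Load.
  parents(Noise) \ {RPM} = {Current, Temp, Torque}.
  Pressure's other parents are Crack, Current, Misalign.
MB(RPM) = {BearingFault, Crack, Current, Load, Misalign, Noise, Pressure, Temp, Torque, Wear}.
Comparing with the claimed set, BearingFault is missing.

BearingFault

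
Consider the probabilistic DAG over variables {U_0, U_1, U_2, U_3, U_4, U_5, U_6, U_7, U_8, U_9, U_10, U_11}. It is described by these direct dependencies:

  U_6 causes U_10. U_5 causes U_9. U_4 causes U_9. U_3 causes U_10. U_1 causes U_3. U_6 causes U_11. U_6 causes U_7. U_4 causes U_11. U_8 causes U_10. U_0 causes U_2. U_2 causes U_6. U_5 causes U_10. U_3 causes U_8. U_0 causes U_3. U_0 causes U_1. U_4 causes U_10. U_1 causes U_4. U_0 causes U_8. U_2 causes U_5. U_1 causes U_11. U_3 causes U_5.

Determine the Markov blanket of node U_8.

{U_0, U_3, U_4, U_5, U_6, U_10}

The Markov blanket of a node is its parents, its children, and the other parents of its children.
U_8's parents: U_0, U_3.
Children of U_8: U_10.
Other parents of U_8's children:
  U_10: U_3, U_4, U_5, U_6
Union: {U_0, U_3} ∪ {U_10} ∪ {U_3, U_4, U_5, U_6} = {U_0, U_3, U_4, U_5, U_6, U_10}.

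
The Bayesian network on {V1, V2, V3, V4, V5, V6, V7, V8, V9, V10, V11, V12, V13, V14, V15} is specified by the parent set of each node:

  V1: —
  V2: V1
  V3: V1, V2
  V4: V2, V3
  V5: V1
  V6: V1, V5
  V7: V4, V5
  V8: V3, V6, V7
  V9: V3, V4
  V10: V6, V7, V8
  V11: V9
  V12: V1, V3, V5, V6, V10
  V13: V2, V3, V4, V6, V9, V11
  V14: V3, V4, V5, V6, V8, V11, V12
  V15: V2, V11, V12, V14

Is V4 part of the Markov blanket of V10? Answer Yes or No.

No

V10's parents: V6, V7, V8.
Children of V10: V12.
Parents of each child, excluding V10:
  V12: V1, V3, V5, V6
MB(V10) = {V1, V3, V5, V6, V7, V8, V12}; V4 is not in this set.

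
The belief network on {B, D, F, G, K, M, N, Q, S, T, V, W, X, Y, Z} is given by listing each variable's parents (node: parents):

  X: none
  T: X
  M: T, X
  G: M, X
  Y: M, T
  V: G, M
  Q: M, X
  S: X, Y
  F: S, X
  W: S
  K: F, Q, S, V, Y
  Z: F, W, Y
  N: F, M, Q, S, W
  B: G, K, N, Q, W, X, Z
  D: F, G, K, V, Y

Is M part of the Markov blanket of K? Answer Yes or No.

No

K's parents: F, Q, S, V, Y.
Ch(K) = {B, D}.
Co-parents of K (other parents of its children):
  parents(B) \ {K} = {G, N, Q, W, X, Z}.
  D also has parents F, G, V, Y.
MB(K) = {B, D, F, G, N, Q, S, V, W, X, Y, Z}; M is not in this set.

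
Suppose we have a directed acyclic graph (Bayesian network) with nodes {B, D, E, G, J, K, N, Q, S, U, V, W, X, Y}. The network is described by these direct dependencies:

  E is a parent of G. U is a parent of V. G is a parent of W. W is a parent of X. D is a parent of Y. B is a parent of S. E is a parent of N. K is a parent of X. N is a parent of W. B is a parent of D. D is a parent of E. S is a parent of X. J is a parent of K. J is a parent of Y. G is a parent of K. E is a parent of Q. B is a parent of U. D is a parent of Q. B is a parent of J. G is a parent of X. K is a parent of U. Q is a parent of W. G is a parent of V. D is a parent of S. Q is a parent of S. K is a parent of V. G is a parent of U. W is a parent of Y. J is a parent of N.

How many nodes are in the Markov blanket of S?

Children of S: X.
Parents of S: B, D, Q.
Other parents of S's children:
  X: G, K, W
MB(S) = {B, D, G, K, Q, W, X}, which has 7 nodes.

7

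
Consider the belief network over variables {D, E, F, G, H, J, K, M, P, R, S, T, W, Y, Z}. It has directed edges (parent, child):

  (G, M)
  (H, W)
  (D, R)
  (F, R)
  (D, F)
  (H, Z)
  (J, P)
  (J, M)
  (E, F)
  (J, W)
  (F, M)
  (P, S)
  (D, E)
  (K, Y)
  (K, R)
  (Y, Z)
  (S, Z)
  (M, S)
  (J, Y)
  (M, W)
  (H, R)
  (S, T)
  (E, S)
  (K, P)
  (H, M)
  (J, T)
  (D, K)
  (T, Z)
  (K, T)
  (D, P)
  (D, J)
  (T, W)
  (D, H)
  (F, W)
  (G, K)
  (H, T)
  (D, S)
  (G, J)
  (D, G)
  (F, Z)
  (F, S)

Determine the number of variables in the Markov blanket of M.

Parents of M: F, G, H, J.
Ch(M) = {S, W}.
For each child, the remaining parents (spouses of M):
  S: D, E, F, P
  W: F, H, J, T
MB(M) = {D, E, F, G, H, J, P, S, T, W}, which has 10 nodes.

10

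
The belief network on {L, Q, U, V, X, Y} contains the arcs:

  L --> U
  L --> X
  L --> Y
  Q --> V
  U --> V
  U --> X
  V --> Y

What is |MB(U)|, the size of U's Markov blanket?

4

Recall MB(v) = parents ∪ children ∪ spouses, where spouses are the other parents of v's children.
U has parent L.
Children of U: V, X.
For each child, the remaining parents (spouses of U):
  V also has parent Q.
  parents(X) \ {U} = {L}.
MB(U) = {L, Q, V, X}, which has 4 nodes.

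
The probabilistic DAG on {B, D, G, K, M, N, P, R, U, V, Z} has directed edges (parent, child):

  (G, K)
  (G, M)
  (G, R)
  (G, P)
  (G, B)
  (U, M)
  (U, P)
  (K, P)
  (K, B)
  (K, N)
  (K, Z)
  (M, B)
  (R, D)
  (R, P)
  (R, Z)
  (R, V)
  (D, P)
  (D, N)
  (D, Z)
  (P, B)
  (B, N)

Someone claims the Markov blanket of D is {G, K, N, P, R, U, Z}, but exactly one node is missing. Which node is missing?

B

Children of D: N, P, Z.
Pa(D) = {R}.
Other parents of D's children:
  P also has parents G, K, R, U.
  N's other parents are B, K.
  Z also has parents K, R.
MB(D) = {B, G, K, N, P, R, U, Z}.
Comparing with the claimed set, B is missing.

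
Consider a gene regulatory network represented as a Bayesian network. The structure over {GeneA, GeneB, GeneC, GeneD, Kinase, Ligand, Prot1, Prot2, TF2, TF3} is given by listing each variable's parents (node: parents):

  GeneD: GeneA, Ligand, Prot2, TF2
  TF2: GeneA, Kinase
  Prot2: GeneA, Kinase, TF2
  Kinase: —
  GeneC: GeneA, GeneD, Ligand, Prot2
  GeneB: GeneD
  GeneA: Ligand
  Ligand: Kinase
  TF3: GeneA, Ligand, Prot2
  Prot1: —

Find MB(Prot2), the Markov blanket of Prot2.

Prot2 has parents GeneA, Kinase, TF2.
Prot2 has children GeneC, GeneD, TF3.
For each child, the remaining parents (spouses of Prot2):
  GeneD: GeneA, Ligand, TF2
  TF3: GeneA, Ligand
  GeneC: GeneA, GeneD, Ligand
MB(Prot2) = {GeneA, GeneC, GeneD, Kinase, Ligand, TF2, TF3}.

{GeneA, GeneC, GeneD, Kinase, Ligand, TF2, TF3}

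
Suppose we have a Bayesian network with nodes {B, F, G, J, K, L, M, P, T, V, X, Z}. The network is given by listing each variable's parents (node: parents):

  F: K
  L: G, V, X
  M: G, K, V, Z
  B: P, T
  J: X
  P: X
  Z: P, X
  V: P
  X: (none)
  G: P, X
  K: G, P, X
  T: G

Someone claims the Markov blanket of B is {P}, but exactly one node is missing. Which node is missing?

T

The Markov blanket of a node is its parents, its children, and the other parents of its children.
Parents of B: P, T.
Ch(B) = {}.
B has no children, so there are no co-parents.
MB(B) = {P, T}.
Comparing with the claimed set, T is missing.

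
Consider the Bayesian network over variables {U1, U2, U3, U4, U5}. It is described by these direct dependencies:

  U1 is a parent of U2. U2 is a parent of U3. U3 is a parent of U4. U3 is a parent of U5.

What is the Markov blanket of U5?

{U3}

U5 has parent U3.
Ch(U5) = {}.
With no children, U5 has no spouses; the co-parent set is empty.
Taking the union gives {U3}.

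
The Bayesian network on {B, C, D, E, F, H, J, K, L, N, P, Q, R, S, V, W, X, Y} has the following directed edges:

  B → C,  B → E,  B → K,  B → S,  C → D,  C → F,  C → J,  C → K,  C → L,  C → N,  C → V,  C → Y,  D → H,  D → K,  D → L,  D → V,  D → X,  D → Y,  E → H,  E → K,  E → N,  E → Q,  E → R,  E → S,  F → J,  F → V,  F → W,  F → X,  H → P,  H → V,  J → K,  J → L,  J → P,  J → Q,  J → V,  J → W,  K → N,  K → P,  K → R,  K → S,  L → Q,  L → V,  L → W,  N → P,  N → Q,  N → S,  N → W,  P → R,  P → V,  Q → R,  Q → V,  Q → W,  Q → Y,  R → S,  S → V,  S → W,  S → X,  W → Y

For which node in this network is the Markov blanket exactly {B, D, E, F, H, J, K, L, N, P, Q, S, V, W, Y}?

The target node must have every member of {B, D, E, F, H, J, K, L, N, P, Q, S, V, W, Y} as a parent, child, or co-parent, and no others.
Parents of C: B; children: D, F, J, K, L, N, V, Y; co-parents: B, D, E, F, H, J, K, L, P, Q, S, W.
These exactly cover the given set, so the node is C.

C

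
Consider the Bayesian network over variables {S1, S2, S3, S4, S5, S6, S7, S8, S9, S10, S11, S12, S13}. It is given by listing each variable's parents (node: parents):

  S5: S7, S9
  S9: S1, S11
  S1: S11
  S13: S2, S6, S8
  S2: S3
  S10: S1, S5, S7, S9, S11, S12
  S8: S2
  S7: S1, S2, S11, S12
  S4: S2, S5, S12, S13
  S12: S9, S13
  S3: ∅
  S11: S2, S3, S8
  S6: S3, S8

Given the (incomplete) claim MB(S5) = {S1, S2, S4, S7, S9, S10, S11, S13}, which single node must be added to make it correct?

By definition, MB(S5) is built from S5's parents, S5's children, and the co-parents of S5.
S5's children: S4, S10.
S5's parents: S7, S9.
Other parents of S5's children:
  parents(S10) \ {S5} = {S1, S7, S9, S11, S12}.
  S4 also has parents S2, S12, S13.
MB(S5) = {S1, S2, S4, S7, S9, S10, S11, S12, S13}.
Comparing with the claimed set, S12 is missing.

S12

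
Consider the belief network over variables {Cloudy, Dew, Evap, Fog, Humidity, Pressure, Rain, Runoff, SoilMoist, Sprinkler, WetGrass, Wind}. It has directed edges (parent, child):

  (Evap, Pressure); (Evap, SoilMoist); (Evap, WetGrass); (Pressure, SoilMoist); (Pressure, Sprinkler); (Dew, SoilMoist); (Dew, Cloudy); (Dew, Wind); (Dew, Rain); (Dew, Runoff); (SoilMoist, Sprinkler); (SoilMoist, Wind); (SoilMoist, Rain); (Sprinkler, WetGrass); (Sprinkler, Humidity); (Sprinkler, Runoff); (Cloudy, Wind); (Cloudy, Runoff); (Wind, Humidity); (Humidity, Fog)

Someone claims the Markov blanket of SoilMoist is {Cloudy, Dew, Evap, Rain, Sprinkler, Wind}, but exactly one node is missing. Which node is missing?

Pressure

SoilMoist has parents Dew, Evap, Pressure.
SoilMoist has children Rain, Sprinkler, Wind.
Parents of each child, excluding SoilMoist:
  Sprinkler: Pressure
  Wind: Cloudy, Dew
  Rain: Dew
MB(SoilMoist) = {Cloudy, Dew, Evap, Pressure, Rain, Sprinkler, Wind}.
Comparing with the claimed set, Pressure is missing.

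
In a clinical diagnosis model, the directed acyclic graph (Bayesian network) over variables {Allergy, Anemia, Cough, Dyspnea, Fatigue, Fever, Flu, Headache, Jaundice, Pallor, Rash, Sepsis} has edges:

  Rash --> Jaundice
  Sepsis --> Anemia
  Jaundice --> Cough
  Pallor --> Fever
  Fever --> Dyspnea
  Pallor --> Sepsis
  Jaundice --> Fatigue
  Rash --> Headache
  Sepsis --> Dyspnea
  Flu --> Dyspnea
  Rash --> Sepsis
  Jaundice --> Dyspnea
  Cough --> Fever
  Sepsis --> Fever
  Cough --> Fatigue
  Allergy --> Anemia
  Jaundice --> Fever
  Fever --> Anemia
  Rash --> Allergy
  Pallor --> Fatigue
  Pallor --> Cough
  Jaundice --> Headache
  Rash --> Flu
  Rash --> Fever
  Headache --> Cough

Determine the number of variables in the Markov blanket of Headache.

By definition, MB(Headache) is built from Headache's parents, Headache's children, and the co-parents of Headache.
Parents of Headache: Jaundice, Rash.
Ch(Headache) = {Cough}.
Other parents of Headache's children:
  Cough: Jaundice, Pallor
MB(Headache) = {Cough, Jaundice, Pallor, Rash}, which has 4 nodes.

4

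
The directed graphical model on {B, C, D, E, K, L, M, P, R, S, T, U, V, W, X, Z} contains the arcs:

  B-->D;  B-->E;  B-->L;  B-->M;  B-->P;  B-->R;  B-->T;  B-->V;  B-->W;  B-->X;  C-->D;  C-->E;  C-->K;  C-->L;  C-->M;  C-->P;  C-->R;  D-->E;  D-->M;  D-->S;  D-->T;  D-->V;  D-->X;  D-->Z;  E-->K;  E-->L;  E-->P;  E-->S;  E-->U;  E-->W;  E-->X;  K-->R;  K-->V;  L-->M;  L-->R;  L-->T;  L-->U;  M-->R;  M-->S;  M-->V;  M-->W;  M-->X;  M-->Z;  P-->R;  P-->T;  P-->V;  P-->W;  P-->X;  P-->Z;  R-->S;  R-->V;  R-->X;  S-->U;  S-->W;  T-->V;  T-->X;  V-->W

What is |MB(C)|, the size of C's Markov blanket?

By definition, MB(C) is built from C's parents, C's children, and the co-parents of C.
C's parents: none.
Children of C: D, E, K, L, M, P, R.
For each child, the remaining parents (spouses of C):
  D: B
  E: B, D
  K: E
  L: B, E
  M: B, D, L
  P: B, E
  R: B, K, L, M, P
MB(C) = {B, D, E, K, L, M, P, R}, which has 8 nodes.

8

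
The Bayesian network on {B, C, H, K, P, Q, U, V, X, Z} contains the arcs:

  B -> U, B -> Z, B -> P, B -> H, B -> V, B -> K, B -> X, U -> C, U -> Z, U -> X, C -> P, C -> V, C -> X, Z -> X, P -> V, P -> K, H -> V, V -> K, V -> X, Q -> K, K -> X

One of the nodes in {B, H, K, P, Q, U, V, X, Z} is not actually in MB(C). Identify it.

Q

By definition, MB(C) is built from C's parents, C's children, and the co-parents of C.
Parents of C: U.
C has children P, V, X.
Parents of each child, excluding C:
  P's other parent is B.
  V also has parents B, H, P.
  X also has parents B, K, U, V, Z.
MB(C) = {B, H, K, P, U, V, X, Z}.
Q is neither a parent, child, nor co-parent of C, so it does not belong.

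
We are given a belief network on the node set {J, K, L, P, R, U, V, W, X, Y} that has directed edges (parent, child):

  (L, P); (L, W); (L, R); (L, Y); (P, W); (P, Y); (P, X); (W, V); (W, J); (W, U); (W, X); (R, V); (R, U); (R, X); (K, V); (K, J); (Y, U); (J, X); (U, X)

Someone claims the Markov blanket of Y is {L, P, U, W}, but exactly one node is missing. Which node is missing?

Pa(Y) = {L, P}.
Y's children: U.
Parents of each child, excluding Y:
  U: R, W
MB(Y) = {L, P, R, U, W}.
Comparing with the claimed set, R is missing.

R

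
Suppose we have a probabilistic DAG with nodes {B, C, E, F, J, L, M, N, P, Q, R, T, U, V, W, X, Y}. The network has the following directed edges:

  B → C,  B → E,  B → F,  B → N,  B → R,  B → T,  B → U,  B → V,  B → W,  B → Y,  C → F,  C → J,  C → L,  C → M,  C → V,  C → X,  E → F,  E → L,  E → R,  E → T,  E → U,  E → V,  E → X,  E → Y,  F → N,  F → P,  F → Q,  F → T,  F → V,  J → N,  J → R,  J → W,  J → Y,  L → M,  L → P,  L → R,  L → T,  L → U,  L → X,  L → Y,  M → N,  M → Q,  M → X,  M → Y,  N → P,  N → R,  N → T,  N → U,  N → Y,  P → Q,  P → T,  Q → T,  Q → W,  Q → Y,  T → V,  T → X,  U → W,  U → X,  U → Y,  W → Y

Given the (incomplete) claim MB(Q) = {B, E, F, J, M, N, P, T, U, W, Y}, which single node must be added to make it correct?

L

Q has parents F, M, P.
Q has children T, W, Y.
Parents of each child, excluding Q:
  parents(T) \ {Q} = {B, E, F, L, N, P}.
  W also has parents B, J, U.
  parents(Y) \ {Q} = {B, E, J, L, M, N, U, W}.
MB(Q) = {B, E, F, J, L, M, N, P, T, U, W, Y}.
Comparing with the claimed set, L is missing.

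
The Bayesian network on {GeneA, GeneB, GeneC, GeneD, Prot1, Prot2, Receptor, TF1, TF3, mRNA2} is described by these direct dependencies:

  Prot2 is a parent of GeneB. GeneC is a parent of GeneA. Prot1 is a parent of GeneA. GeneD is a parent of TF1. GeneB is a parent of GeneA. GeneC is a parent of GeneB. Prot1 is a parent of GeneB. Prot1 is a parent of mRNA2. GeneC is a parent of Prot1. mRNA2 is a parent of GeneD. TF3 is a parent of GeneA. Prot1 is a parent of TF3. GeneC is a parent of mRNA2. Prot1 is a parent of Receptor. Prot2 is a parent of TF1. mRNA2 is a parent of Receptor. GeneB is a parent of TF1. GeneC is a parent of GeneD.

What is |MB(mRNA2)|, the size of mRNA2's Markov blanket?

4

By definition, MB(mRNA2) is built from mRNA2's parents, mRNA2's children, and the co-parents of mRNA2.
mRNA2 has parents GeneC, Prot1.
Children of mRNA2: GeneD, Receptor.
Co-parents of mRNA2 (other parents of its children):
  GeneD's other parent is GeneC.
  Receptor's other parent is Prot1.
MB(mRNA2) = {GeneC, GeneD, Prot1, Receptor}, which has 4 nodes.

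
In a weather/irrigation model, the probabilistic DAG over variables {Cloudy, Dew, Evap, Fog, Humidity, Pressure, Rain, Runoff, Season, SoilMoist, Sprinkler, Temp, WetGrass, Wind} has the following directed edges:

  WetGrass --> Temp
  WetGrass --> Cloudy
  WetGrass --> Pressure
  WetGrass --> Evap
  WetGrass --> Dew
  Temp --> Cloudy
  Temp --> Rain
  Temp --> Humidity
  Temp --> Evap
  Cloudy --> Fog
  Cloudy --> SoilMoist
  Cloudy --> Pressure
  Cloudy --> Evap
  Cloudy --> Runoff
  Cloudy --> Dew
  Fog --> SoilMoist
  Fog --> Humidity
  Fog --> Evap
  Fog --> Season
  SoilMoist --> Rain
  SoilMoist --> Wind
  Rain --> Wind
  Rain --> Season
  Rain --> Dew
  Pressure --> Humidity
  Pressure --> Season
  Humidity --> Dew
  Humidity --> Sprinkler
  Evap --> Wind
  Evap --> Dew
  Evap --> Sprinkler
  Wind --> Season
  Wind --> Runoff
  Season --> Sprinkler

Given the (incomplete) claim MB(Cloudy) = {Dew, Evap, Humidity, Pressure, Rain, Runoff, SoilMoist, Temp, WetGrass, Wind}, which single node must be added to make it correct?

Fog

Cloudy's parents: Temp, WetGrass.
Ch(Cloudy) = {Dew, Evap, Fog, Pressure, Runoff, SoilMoist}.
Other parents of Cloudy's children:
  Fog: no additional parents.
  parents(SoilMoist) \ {Cloudy} = {Fog}.
  Pressure's other parent is WetGrass.
  Evap also has parents Fog, Temp, WetGrass.
  Runoff's other parent is Wind.
  Dew's other parents are Evap, Humidity, Rain, WetGrass.
MB(Cloudy) = {Dew, Evap, Fog, Humidity, Pressure, Rain, Runoff, SoilMoist, Temp, WetGrass, Wind}.
Comparing with the claimed set, Fog is missing.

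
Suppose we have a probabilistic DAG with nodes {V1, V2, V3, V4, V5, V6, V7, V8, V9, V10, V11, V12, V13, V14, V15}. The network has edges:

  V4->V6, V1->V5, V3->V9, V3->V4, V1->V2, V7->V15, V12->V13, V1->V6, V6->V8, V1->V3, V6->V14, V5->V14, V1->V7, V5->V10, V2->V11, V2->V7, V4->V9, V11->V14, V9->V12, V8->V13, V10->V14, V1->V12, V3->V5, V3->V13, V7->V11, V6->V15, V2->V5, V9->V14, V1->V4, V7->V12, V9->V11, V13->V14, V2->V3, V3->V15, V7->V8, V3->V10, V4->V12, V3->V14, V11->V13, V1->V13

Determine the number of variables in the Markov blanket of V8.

7

V8 has child V13.
Pa(V8) = {V6, V7}.
Parents of each child, excluding V8:
  parents(V13) \ {V8} = {V1, V3, V11, V12}.
MB(V8) = {V1, V3, V6, V7, V11, V12, V13}, which has 7 nodes.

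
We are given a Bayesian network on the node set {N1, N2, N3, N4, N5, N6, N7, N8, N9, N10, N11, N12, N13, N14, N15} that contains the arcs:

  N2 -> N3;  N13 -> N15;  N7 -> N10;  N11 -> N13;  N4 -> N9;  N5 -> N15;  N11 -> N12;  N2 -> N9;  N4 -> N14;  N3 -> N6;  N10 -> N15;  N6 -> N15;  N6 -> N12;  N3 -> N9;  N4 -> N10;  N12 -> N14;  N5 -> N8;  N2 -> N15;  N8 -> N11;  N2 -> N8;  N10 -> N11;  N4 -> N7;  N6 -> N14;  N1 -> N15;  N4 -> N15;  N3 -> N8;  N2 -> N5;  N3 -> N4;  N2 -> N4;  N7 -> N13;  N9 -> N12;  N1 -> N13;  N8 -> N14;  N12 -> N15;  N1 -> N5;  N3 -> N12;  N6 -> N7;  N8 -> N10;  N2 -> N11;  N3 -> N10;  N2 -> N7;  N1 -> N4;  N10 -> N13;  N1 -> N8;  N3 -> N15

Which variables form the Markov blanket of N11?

{N1, N2, N3, N6, N7, N8, N9, N10, N12, N13}

A node's Markov blanket = Pa ∪ Ch ∪ (parents of Ch other than the node itself).
N11 has parents N2, N8, N10.
Ch(N11) = {N12, N13}.
For each child, the remaining parents (spouses of N11):
  N12's other parents are N3, N6, N9.
  N13 also has parents N1, N7, N10.
Union: {N2, N8, N10} ∪ {N12, N13} ∪ {N1, N3, N6, N7, N9, N10} = {N1, N2, N3, N6, N7, N8, N9, N10, N12, N13}.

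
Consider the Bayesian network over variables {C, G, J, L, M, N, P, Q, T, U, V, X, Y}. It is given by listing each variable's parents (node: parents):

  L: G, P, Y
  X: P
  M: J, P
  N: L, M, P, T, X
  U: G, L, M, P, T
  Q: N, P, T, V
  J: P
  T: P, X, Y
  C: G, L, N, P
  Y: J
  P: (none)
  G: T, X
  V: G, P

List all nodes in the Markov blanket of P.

{C, G, J, L, M, N, Q, T, U, V, X, Y}

A node's Markov blanket = Pa ∪ Ch ∪ (parents of Ch other than the node itself).
P has no parents.
P's children: C, J, L, M, N, Q, T, U, V, X.
Co-parents of P (other parents of its children):
  J: —
  X: —
  T: X, Y
  M: J
  V: G
  L: G, Y
  N: L, M, T, X
  U: G, L, M, T
  Q: N, T, V
  C: G, L, N
Taking the union gives {C, G, J, L, M, N, Q, T, U, V, X, Y}.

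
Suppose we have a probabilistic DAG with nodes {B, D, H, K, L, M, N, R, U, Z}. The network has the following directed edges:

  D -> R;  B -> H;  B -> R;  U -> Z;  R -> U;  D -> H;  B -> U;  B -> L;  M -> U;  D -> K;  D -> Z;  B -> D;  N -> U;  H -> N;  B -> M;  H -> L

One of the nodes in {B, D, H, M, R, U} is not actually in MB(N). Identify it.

Recall MB(v) = parents ∪ children ∪ spouses, where spouses are the other parents of v's children.
N has child U.
N has parent H.
For each child, the remaining parents (spouses of N):
  parents(U) \ {N} = {B, M, R}.
MB(N) = {B, H, M, R, U}.
D is neither a parent, child, nor co-parent of N, so it does not belong.

D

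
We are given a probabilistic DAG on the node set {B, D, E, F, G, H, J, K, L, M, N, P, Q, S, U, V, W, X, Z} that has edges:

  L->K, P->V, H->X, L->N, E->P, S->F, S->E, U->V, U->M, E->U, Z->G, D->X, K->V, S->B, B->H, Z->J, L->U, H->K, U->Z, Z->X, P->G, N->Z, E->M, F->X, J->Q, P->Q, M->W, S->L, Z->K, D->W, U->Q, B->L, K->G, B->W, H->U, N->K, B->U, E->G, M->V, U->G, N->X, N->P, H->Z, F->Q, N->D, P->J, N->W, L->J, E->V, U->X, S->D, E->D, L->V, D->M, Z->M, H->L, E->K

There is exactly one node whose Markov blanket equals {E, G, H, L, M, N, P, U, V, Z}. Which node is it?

K

The target node must have every member of {E, G, H, L, M, N, P, U, V, Z} as a parent, child, or co-parent, and no others.
Parents of K: E, H, L, N, Z; children: G, V; co-parents: E, L, M, P, U, Z.
These exactly cover the given set, so the node is K.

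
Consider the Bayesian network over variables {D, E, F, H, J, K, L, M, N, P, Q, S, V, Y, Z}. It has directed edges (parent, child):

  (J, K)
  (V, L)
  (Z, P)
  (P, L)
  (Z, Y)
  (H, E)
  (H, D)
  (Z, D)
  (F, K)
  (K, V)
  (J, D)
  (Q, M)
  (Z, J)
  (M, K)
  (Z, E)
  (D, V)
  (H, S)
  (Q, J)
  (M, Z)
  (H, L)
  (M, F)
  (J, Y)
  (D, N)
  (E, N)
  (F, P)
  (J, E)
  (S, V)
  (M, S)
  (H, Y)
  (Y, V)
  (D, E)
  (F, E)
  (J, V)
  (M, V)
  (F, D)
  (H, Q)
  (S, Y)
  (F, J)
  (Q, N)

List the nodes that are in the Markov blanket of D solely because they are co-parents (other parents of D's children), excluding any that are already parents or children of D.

Children of D: E, N, V.
  E's other parents are F, H, J, Z.
  V's other parents are J, K, M, S, Y.
  N also has parents E, Q.
Excluding nodes already adjacent to D (E, F, H, J, N, V, Z), the co-parent-only contribution is {K, M, Q, S, Y}.

{K, M, Q, S, Y}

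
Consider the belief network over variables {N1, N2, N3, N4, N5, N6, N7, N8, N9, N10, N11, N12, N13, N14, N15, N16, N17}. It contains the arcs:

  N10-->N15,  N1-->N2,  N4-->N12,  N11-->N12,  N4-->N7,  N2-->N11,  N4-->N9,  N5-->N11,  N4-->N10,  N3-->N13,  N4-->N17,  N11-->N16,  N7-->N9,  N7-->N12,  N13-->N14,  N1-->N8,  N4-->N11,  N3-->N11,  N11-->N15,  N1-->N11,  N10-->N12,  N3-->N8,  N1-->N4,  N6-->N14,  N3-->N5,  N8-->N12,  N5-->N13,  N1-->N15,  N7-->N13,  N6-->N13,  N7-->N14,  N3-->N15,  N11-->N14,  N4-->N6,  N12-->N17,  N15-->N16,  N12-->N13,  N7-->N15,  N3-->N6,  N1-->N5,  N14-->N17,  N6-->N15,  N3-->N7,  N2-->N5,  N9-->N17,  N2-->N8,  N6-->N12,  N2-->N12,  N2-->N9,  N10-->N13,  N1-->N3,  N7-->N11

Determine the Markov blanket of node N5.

A node's Markov blanket = Pa ∪ Ch ∪ (parents of Ch other than the node itself).
Parents of N5: N1, N2, N3.
N5 has children N11, N13.
Other parents of N5's children:
  parents(N11) \ {N5} = {N1, N2, N3, N4, N7}.
  N13 also has parents N3, N6, N7, N10, N12.
Taking the union gives {N1, N2, N3, N4, N6, N7, N10, N11, N12, N13}.

{N1, N2, N3, N4, N6, N7, N10, N11, N12, N13}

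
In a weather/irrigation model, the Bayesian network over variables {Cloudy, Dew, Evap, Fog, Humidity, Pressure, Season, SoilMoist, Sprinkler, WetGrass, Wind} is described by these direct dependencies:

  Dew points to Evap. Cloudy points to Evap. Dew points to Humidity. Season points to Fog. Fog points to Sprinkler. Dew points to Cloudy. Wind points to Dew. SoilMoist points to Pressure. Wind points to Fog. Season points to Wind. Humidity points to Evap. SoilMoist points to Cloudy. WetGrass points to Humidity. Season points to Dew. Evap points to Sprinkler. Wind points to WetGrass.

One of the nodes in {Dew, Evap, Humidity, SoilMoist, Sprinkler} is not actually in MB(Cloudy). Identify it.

Pa(Cloudy) = {Dew, SoilMoist}.
Cloudy's children: Evap.
For each child, the remaining parents (spouses of Cloudy):
  Evap: Dew, Humidity
MB(Cloudy) = {Dew, Evap, Humidity, SoilMoist}.
Sprinkler is neither a parent, child, nor co-parent of Cloudy, so it does not belong.

Sprinkler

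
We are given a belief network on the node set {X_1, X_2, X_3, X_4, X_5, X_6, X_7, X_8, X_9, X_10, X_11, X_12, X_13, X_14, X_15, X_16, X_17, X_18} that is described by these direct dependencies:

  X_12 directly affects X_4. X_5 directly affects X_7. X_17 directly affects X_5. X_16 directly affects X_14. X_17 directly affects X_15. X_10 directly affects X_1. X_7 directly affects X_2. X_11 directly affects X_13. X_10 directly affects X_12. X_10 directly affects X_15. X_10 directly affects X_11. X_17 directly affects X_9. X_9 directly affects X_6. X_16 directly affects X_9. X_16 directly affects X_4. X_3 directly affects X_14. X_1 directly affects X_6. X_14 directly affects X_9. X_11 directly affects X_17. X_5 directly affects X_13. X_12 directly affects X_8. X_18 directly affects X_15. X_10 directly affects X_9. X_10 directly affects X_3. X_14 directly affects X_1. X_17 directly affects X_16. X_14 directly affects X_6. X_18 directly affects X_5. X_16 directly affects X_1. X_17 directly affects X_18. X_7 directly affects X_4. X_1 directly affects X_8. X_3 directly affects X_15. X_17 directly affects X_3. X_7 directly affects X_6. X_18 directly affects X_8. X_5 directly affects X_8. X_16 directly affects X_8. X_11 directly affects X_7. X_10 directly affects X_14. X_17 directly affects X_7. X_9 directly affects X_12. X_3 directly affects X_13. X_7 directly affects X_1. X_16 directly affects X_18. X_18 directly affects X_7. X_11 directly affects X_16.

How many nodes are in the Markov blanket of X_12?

Recall MB(v) = parents ∪ children ∪ spouses, where spouses are the other parents of v's children.
X_12's children: X_4, X_8.
Parents of X_12: X_9, X_10.
Co-parents of X_12 (other parents of its children):
  X_8: X_1, X_5, X_16, X_18
  X_4: X_7, X_16
MB(X_12) = {X_1, X_4, X_5, X_7, X_8, X_9, X_10, X_16, X_18}, which has 9 nodes.

9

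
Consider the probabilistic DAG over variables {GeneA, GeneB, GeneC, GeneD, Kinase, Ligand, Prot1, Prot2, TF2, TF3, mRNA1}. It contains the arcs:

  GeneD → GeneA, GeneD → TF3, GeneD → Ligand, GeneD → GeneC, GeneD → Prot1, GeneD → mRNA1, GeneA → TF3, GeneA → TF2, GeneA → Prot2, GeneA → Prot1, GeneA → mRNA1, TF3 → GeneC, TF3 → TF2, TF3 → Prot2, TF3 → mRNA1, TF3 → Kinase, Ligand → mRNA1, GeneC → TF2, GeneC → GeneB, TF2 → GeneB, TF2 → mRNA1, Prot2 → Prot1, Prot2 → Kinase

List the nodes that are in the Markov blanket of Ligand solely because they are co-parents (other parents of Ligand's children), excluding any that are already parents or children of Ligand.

Children of Ligand: mRNA1.
  mRNA1's other parents are GeneA, GeneD, TF2, TF3.
Excluding nodes already adjacent to Ligand (GeneD, mRNA1), the co-parent-only contribution is {GeneA, TF2, TF3}.

{GeneA, TF2, TF3}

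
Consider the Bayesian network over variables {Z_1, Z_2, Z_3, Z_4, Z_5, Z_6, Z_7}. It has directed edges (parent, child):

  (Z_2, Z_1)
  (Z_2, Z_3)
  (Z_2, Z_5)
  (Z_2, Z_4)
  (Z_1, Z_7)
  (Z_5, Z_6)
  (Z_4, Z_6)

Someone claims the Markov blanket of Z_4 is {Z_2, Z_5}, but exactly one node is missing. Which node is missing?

By definition, MB(Z_4) is built from Z_4's parents, Z_4's children, and the co-parents of Z_4.
Parents of Z_4: Z_2.
Z_4 has child Z_6.
Other parents of Z_4's children:
  Z_6: Z_5
MB(Z_4) = {Z_2, Z_5, Z_6}.
Comparing with the claimed set, Z_6 is missing.

Z_6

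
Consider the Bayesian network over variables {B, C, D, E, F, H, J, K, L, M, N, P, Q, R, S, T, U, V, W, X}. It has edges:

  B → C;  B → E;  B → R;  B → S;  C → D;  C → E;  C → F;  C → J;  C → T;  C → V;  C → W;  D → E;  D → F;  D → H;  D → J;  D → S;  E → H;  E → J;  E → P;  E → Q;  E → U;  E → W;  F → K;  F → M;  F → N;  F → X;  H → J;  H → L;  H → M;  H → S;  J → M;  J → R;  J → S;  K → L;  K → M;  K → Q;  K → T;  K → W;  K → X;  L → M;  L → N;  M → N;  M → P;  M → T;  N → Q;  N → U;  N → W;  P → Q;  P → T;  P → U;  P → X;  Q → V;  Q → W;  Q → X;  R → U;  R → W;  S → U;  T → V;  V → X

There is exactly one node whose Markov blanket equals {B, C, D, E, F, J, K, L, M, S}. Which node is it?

The target node must have every member of {B, C, D, E, F, J, K, L, M, S} as a parent, child, or co-parent, and no others.
Parents of H: D, E; children: J, L, M, S; co-parents: B, C, D, E, F, J, K, L.
These exactly cover the given set, so the node is H.

H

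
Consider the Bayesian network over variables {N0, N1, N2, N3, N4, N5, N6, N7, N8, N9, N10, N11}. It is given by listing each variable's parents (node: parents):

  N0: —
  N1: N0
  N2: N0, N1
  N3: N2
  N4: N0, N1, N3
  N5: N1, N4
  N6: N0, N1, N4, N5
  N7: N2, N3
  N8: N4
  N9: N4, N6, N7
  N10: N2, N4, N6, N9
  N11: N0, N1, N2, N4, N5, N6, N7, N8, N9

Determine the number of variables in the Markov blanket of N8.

9

Parents of N8: N4.
N8 has child N11.
Parents of each child, excluding N8:
  N11 also has parents N0, N1, N2, N4, N5, N6, N7, N9.
MB(N8) = {N0, N1, N2, N4, N5, N6, N7, N9, N11}, which has 9 nodes.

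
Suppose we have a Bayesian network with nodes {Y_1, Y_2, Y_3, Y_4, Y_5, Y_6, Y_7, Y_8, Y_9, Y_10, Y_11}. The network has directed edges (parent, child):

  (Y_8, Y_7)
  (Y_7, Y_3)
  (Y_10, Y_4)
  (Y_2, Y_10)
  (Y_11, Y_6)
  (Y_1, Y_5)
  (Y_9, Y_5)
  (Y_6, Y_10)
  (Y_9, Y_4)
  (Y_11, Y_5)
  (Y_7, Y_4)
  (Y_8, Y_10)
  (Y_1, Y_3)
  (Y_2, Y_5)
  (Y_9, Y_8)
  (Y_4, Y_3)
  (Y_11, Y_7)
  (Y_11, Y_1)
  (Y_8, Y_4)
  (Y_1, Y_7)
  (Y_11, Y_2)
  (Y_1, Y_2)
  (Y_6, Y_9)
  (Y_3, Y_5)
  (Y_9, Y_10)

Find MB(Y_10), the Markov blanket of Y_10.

{Y_2, Y_4, Y_6, Y_7, Y_8, Y_9}

By definition, MB(Y_10) is built from Y_10's parents, Y_10's children, and the co-parents of Y_10.
Y_10's parents: Y_2, Y_6, Y_8, Y_9.
Y_10's children: Y_4.
Parents of each child, excluding Y_10:
  Y_4's other parents are Y_7, Y_8, Y_9.
Union: {Y_2, Y_6, Y_8, Y_9} ∪ {Y_4} ∪ {Y_7, Y_8, Y_9} = {Y_2, Y_4, Y_6, Y_7, Y_8, Y_9}.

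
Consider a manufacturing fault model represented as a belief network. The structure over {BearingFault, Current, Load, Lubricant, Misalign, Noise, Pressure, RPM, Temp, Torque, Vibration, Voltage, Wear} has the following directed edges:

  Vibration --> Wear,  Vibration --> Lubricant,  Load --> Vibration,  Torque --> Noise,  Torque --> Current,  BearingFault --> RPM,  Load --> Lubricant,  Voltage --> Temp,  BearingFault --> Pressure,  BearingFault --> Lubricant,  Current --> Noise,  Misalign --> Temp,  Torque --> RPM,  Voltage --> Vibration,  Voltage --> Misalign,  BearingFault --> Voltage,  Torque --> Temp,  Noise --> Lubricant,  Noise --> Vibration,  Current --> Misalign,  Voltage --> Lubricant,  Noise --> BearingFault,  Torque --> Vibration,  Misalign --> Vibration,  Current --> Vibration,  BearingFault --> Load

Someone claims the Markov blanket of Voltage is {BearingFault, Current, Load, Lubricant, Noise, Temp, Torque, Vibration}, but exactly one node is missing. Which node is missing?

Misalign

Voltage has parent BearingFault.
Voltage has children Lubricant, Misalign, Temp, Vibration.
Co-parents of Voltage (other parents of its children):
  Misalign: Current
  Vibration: Current, Load, Misalign, Noise, Torque
  Lubricant: BearingFault, Load, Noise, Vibration
  Temp: Misalign, Torque
MB(Voltage) = {BearingFault, Current, Load, Lubricant, Misalign, Noise, Temp, Torque, Vibration}.
Comparing with the claimed set, Misalign is missing.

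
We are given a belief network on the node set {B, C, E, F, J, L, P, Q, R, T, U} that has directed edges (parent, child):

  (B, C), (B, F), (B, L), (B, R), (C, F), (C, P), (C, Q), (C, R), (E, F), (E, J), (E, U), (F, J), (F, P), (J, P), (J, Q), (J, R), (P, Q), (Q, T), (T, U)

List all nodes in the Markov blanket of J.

{B, C, E, F, P, Q, R}

J's parents: E, F.
Children of J: P, Q, R.
For each child, the remaining parents (spouses of J):
  P also has parents C, F.
  Q also has parents C, P.
  R's other parents are B, C.
Taking the union gives {B, C, E, F, P, Q, R}.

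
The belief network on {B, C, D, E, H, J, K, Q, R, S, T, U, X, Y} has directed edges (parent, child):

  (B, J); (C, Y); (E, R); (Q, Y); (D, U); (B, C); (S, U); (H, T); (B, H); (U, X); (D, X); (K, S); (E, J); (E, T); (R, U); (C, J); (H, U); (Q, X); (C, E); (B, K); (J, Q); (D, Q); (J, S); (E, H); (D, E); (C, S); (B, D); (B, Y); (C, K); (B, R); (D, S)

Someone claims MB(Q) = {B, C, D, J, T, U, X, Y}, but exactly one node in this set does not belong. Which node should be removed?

Q's parents: D, J.
Q has children X, Y.
Parents of each child, excluding Q:
  X's other parents are D, U.
  parents(Y) \ {Q} = {B, C}.
MB(Q) = {B, C, D, J, U, X, Y}.
T is neither a parent, child, nor co-parent of Q, so it does not belong.

T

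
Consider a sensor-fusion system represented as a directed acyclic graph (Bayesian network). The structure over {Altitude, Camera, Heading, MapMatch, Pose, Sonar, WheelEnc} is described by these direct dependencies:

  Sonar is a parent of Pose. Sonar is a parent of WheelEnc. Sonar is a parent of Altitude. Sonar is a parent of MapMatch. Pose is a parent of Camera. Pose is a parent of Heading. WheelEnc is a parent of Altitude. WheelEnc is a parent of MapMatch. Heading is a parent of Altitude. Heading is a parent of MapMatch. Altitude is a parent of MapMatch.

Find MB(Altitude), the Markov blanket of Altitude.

The Markov blanket of a node is its parents, its children, and the other parents of its children.
Parents of Altitude: Heading, Sonar, WheelEnc.
Altitude has child MapMatch.
For each child, the remaining parents (spouses of Altitude):
  MapMatch also has parents Heading, Sonar, WheelEnc.
So the Markov blanket of Altitude is {Heading, MapMatch, Sonar, WheelEnc}.

{Heading, MapMatch, Sonar, WheelEnc}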